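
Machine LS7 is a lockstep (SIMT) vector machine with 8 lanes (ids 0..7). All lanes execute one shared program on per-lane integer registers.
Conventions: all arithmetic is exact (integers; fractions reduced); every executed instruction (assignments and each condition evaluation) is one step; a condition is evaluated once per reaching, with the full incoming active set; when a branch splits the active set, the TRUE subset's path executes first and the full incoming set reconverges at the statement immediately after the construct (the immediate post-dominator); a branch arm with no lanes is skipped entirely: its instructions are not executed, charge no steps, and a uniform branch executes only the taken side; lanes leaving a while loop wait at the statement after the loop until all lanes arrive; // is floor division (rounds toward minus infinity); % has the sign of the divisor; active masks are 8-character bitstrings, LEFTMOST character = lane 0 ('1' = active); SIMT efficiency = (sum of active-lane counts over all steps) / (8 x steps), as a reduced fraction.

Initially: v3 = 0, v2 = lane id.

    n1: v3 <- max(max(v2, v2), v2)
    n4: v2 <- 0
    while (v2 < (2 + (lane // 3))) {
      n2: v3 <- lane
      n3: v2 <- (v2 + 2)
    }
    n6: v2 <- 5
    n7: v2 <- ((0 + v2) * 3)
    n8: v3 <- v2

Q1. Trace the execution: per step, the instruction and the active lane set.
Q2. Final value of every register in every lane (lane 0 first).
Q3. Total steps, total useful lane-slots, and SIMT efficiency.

step 0: v3 <- max(max(v2, v2), v2)   11111111
step 1: v2 <- 0                      11111111
step 2: eval (v2 < (2 + (lane // 3))) 11111111
step 3: v3 <- lane                   11111111
step 4: v2 <- (v2 + 2)               11111111
step 5: eval (v2 < (2 + (lane // 3))) 11111111
step 6: v3 <- lane                   00011111
step 7: v2 <- (v2 + 2)               00011111
step 8: eval (v2 < (2 + (lane // 3))) 00011111
step 9: v2 <- 5                      11111111
step 10: v2 <- ((0 + v2) * 3)         11111111
step 11: v3 <- v2                     11111111

Answer: 12 steps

v3: 15,15,15,15,15,15,15,15
v2: 15,15,15,15,15,15,15,15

steps = 12; useful = 87; efficiency = 87/96 = 29/32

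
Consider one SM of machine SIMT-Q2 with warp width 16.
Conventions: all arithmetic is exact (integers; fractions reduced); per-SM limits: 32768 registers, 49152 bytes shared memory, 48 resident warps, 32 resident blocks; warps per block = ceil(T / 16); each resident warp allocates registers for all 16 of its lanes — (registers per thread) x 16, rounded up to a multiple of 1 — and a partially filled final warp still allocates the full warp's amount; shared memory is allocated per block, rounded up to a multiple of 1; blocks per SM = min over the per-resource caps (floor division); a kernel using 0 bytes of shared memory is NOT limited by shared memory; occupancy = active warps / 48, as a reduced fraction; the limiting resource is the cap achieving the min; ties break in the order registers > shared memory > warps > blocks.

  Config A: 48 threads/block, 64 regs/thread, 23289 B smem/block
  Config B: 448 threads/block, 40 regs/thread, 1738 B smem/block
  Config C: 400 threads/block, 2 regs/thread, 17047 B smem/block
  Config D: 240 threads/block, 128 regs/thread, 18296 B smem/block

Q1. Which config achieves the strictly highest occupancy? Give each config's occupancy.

occupancies: A 1/8, B 7/12, C 25/48, D 5/16

Answer: B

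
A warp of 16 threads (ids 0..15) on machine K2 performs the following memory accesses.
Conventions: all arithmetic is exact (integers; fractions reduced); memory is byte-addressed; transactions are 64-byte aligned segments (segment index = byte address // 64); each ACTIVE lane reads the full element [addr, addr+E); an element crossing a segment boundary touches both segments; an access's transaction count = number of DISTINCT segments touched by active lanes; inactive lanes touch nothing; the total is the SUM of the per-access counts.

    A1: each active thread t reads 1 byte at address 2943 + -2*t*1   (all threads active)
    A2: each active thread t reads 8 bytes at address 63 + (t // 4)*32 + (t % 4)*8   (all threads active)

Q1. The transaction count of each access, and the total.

A1: 1 transaction
A2: 3 transactions

Answer: 1,3; total 4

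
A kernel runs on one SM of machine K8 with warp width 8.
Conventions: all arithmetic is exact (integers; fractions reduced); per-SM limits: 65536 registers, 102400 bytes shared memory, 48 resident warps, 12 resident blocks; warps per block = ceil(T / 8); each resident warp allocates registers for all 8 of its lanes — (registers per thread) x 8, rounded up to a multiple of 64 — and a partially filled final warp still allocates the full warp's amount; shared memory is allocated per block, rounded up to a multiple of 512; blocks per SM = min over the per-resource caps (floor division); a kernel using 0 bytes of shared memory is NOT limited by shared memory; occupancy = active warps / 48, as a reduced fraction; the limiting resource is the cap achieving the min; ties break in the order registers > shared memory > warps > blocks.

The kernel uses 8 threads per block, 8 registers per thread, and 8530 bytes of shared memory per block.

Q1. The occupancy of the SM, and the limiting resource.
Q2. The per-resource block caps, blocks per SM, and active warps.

Answer: occupancy 11/48, limited by shared memory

registers: 1024 blocks
shared memory: 11 blocks
warps: 48 blocks
blocks: 12 blocks

Answer: 11 blocks, 11 active warps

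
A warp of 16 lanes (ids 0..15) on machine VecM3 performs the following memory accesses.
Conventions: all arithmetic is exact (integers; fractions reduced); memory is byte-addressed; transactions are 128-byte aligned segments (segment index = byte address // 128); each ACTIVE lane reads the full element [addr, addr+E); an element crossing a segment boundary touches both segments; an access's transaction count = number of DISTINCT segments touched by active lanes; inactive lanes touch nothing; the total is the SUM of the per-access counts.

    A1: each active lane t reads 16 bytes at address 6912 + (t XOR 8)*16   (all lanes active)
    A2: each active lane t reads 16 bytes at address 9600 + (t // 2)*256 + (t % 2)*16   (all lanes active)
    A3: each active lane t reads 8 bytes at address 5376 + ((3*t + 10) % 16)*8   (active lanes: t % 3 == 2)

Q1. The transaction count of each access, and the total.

A1: 2 transactions
A2: 8 transactions
A3: 1 transaction

Answer: 2,8,1; total 11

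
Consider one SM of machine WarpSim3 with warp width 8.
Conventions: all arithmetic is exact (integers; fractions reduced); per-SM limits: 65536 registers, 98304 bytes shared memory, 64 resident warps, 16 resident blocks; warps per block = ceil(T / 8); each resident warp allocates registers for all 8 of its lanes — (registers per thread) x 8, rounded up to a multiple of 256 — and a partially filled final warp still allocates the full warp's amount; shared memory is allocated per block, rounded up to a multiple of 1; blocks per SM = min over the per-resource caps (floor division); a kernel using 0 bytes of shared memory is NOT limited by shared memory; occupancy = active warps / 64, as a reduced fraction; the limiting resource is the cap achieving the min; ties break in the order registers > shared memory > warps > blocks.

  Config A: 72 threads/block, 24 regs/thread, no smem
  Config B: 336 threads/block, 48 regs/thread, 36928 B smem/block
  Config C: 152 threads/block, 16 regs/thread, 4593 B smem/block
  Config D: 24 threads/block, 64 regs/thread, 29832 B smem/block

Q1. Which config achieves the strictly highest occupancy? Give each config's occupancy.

occupancies: A 63/64, B 21/32, C 57/64, D 9/64

Answer: A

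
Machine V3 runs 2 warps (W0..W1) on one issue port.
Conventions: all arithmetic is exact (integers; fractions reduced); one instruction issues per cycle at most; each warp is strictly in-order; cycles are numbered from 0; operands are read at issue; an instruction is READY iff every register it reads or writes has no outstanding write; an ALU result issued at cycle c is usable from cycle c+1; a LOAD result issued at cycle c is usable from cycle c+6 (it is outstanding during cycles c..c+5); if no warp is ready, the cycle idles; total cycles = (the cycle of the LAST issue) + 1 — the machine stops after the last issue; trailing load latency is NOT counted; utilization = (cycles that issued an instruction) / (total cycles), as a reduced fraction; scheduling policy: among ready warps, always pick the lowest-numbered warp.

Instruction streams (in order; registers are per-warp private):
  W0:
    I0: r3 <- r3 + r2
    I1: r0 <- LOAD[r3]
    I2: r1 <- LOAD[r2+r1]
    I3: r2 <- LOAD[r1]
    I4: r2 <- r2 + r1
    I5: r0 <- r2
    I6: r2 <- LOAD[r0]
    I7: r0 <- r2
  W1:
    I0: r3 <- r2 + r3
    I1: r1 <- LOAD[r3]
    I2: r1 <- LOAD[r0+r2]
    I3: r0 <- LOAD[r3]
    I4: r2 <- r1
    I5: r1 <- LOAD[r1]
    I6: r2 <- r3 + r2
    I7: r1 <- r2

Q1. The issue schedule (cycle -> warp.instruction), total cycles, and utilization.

cycle 0: W0.I0
cycle 1: W0.I1
cycle 2: W0.I2
cycle 3: W1.I0
cycle 4: W1.I1
cycle 5: idle
cycle 6: idle
cycle 7: idle
cycle 8: W0.I3
cycle 9: idle
cycle 10: W1.I2
cycle 11: W1.I3
cycle 12: idle
cycle 13: idle
cycle 14: W0.I4
cycle 15: W0.I5
cycle 16: W0.I6
cycle 17: W1.I4
cycle 18: W1.I5
cycle 19: W1.I6
cycle 20: idle
cycle 21: idle
cycle 22: W0.I7
cycle 23: idle
cycle 24: W1.I7

Answer: 25 cycles, utilization 16/25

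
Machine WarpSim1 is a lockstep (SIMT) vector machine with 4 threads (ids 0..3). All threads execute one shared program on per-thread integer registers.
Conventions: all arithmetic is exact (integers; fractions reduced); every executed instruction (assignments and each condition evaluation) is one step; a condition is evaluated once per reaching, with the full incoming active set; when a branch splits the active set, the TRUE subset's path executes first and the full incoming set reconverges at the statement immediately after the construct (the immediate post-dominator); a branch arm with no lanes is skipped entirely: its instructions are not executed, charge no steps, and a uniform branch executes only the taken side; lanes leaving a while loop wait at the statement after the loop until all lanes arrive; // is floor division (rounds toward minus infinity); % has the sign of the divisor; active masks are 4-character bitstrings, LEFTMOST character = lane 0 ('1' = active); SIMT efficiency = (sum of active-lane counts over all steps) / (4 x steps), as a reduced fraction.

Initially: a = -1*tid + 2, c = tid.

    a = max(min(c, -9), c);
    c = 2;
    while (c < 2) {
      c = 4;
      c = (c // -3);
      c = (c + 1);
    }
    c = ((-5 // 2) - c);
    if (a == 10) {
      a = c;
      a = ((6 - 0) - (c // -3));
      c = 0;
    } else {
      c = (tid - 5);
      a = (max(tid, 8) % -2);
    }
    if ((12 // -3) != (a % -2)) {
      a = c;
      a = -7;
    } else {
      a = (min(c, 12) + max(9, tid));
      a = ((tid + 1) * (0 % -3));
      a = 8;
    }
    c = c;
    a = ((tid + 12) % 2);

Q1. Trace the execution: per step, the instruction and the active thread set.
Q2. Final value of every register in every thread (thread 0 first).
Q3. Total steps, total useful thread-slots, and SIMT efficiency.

step 0: a <- max(min(c, -9), c)      1111
step 1: c <- 2                       1111
step 2: eval (c < 2)                 1111
step 3: c <- ((-5 // 2) - c)         1111
step 4: eval (a == 10)               1111
step 5: c <- (tid - 5)               1111
step 6: a <- (max(tid, 8) % -2)      1111
step 7: eval ((12 // -3) != (a % -2)) 1111
step 8: a <- c                       1111
step 9: a <- -7                      1111
step 10: c <- c                       1111
step 11: a <- ((tid + 12) % 2)        1111

Answer: 12 steps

a: 0,1,0,1
c: -5,-4,-3,-2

steps = 12; useful = 48; efficiency = 48/48 = 1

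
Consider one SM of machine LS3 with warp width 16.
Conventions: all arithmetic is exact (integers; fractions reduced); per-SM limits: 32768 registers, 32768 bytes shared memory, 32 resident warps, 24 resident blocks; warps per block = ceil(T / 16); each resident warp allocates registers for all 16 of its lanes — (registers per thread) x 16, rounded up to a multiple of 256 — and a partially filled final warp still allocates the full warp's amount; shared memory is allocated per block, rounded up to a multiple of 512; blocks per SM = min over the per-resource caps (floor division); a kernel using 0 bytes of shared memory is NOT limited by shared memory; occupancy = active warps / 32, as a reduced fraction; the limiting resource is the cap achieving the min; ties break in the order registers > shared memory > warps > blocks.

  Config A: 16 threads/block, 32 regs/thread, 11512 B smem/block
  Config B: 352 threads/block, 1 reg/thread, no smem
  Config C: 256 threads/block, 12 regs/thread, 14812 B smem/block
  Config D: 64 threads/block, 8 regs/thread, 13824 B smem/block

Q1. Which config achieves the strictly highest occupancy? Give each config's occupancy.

occupancies: A 1/16, B 11/16, C 1, D 1/4

Answer: C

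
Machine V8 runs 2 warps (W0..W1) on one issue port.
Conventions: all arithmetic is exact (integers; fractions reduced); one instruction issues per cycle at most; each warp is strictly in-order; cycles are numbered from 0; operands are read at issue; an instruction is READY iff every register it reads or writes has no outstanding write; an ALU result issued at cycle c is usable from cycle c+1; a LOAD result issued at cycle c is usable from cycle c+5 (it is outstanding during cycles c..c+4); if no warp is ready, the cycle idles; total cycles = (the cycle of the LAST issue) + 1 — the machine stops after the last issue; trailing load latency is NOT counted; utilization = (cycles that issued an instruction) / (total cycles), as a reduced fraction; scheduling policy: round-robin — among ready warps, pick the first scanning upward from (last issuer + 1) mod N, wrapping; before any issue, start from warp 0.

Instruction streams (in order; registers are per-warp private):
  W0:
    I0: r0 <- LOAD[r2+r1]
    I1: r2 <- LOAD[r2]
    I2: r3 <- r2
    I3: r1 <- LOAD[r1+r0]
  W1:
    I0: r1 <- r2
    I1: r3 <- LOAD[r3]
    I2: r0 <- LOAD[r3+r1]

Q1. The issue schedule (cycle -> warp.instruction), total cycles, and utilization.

cycle 0: W0.I0
cycle 1: W1.I0
cycle 2: W0.I1
cycle 3: W1.I1
cycle 4: idle
cycle 5: idle
cycle 6: idle
cycle 7: W0.I2
cycle 8: W1.I2
cycle 9: W0.I3

Answer: 10 cycles, utilization 7/10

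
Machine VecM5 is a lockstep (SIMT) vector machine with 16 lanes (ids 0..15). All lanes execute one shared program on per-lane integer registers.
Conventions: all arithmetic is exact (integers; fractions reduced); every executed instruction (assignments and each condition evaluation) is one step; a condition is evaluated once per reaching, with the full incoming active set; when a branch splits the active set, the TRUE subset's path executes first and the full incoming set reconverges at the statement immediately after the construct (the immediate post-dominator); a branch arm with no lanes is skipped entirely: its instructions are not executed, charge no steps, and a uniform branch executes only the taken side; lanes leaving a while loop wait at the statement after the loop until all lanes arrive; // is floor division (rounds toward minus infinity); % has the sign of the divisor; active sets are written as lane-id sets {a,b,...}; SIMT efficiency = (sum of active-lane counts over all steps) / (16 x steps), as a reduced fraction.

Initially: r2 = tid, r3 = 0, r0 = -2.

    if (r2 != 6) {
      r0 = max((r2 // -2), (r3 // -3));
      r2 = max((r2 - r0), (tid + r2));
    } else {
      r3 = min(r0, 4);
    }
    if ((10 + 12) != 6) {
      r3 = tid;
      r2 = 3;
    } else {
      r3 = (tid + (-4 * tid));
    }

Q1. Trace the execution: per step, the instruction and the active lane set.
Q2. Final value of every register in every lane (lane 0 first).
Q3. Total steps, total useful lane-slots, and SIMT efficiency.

step 0: eval (r2 != 6)               {0,1,2,3,4,5,6,7,8,9,10,11,12,13,14,15}
step 1: r0 <- max((r2 // -2), (r3 // -3)) {0,1,2,3,4,5,7,8,9,10,11,12,13,14,15}
step 2: r2 <- max((r2 - r0), (tid + r2)) {0,1,2,3,4,5,7,8,9,10,11,12,13,14,15}
step 3: r3 <- min(r0, 4)             {6}
step 4: eval ((10 + 12) != 6)        {0,1,2,3,4,5,6,7,8,9,10,11,12,13,14,15}
step 5: r3 <- tid                    {0,1,2,3,4,5,6,7,8,9,10,11,12,13,14,15}
step 6: r2 <- 3                      {0,1,2,3,4,5,6,7,8,9,10,11,12,13,14,15}

Answer: 7 steps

r2: 3,3,3,3,3,3,3,3,3,3,3,3,3,3,3,3
r3: 0,1,2,3,4,5,6,7,8,9,10,11,12,13,14,15
r0: 0,0,0,0,0,0,-2,0,0,0,0,0,0,0,0,0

steps = 7; useful = 95; efficiency = 95/112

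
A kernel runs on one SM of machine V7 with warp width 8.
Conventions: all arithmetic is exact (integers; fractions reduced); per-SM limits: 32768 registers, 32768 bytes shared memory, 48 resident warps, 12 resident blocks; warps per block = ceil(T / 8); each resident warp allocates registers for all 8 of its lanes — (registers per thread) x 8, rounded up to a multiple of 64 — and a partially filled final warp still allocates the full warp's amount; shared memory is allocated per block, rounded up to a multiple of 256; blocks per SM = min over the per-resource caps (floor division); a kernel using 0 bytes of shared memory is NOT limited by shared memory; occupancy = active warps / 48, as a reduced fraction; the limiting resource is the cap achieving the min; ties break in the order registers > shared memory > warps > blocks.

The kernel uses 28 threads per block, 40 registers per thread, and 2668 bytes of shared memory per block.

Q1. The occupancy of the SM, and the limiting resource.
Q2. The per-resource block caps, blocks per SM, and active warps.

Answer: occupancy 11/12, limited by shared memory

registers: 25 blocks
shared memory: 11 blocks
warps: 12 blocks
blocks: 12 blocks

Answer: 11 blocks, 44 active warps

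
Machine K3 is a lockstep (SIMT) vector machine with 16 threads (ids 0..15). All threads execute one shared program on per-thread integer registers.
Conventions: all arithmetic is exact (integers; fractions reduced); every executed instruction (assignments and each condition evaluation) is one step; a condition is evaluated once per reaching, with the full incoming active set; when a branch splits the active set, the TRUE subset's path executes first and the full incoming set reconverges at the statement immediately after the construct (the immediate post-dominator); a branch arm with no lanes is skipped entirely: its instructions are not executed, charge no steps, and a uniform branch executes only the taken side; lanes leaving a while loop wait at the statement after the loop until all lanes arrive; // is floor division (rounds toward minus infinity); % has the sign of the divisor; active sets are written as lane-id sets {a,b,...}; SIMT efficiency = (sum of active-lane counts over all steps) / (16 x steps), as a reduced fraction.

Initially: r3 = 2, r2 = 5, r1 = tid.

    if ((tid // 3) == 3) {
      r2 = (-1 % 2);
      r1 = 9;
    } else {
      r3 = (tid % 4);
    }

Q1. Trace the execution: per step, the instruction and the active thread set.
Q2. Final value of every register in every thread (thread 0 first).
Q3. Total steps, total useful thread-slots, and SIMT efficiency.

step 0: eval ((tid // 3) == 3)       {0,1,2,3,4,5,6,7,8,9,10,11,12,13,14,15}
step 1: r2 <- (-1 % 2)               {9,10,11}
step 2: r1 <- 9                      {9,10,11}
step 3: r3 <- (tid % 4)              {0,1,2,3,4,5,6,7,8,12,13,14,15}

Answer: 4 steps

r3: 0,1,2,3,0,1,2,3,0,2,2,2,0,1,2,3
r2: 5,5,5,5,5,5,5,5,5,1,1,1,5,5,5,5
r1: 0,1,2,3,4,5,6,7,8,9,9,9,12,13,14,15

steps = 4; useful = 35; efficiency = 35/64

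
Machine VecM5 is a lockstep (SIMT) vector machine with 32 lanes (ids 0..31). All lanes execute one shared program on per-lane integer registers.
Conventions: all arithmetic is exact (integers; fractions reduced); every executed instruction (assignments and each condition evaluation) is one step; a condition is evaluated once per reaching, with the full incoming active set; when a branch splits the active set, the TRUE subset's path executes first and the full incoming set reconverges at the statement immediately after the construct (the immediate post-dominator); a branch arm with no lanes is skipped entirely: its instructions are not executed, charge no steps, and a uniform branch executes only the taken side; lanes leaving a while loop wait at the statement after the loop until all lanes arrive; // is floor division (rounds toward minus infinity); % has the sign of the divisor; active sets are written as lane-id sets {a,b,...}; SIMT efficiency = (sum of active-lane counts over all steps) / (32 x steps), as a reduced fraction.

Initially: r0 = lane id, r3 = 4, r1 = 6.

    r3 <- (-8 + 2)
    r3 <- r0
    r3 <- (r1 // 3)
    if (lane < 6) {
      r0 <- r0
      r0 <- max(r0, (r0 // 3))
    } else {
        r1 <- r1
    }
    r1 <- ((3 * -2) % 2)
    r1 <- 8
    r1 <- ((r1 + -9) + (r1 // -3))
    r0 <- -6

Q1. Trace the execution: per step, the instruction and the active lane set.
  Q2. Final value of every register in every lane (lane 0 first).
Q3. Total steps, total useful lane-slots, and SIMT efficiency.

step 0: r3 <- (-8 + 2)               {0,1,2,3,4,5,6,7,8,9,10,11,12,13,14,15,16,17,18,19,20,21,22,23,24,25,26,27,28,29,30,31}
step 1: r3 <- r0                     {0,1,2,3,4,5,6,7,8,9,10,11,12,13,14,15,16,17,18,19,20,21,22,23,24,25,26,27,28,29,30,31}
step 2: r3 <- (r1 // 3)              {0,1,2,3,4,5,6,7,8,9,10,11,12,13,14,15,16,17,18,19,20,21,22,23,24,25,26,27,28,29,30,31}
step 3: eval (lane < 6)              {0,1,2,3,4,5,6,7,8,9,10,11,12,13,14,15,16,17,18,19,20,21,22,23,24,25,26,27,28,29,30,31}
step 4: r0 <- r0                     {0,1,2,3,4,5}
step 5: r0 <- max(r0, (r0 // 3))     {0,1,2,3,4,5}
step 6: r1 <- r1                     {6,7,8,9,10,11,12,13,14,15,16,17,18,19,20,21,22,23,24,25,26,27,28,29,30,31}
step 7: r1 <- ((3 * -2) % 2)         {0,1,2,3,4,5,6,7,8,9,10,11,12,13,14,15,16,17,18,19,20,21,22,23,24,25,26,27,28,29,30,31}
step 8: r1 <- 8                      {0,1,2,3,4,5,6,7,8,9,10,11,12,13,14,15,16,17,18,19,20,21,22,23,24,25,26,27,28,29,30,31}
step 9: r1 <- ((r1 + -9) + (r1 // -3)) {0,1,2,3,4,5,6,7,8,9,10,11,12,13,14,15,16,17,18,19,20,21,22,23,24,25,26,27,28,29,30,31}
step 10: r0 <- -6                     {0,1,2,3,4,5,6,7,8,9,10,11,12,13,14,15,16,17,18,19,20,21,22,23,24,25,26,27,28,29,30,31}

Answer: 11 steps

r0: -6,-6,-6,-6,-6,-6,-6,-6,-6,-6,-6,-6,-6,-6,-6,-6,-6,-6,-6,-6,-6,-6,-6,-6,-6,-6,-6,-6,-6,-6,-6,-6
r3: 2,2,2,2,2,2,2,2,2,2,2,2,2,2,2,2,2,2,2,2,2,2,2,2,2,2,2,2,2,2,2,2
r1: -4,-4,-4,-4,-4,-4,-4,-4,-4,-4,-4,-4,-4,-4,-4,-4,-4,-4,-4,-4,-4,-4,-4,-4,-4,-4,-4,-4,-4,-4,-4,-4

steps = 11; useful = 294; efficiency = 294/352 = 147/176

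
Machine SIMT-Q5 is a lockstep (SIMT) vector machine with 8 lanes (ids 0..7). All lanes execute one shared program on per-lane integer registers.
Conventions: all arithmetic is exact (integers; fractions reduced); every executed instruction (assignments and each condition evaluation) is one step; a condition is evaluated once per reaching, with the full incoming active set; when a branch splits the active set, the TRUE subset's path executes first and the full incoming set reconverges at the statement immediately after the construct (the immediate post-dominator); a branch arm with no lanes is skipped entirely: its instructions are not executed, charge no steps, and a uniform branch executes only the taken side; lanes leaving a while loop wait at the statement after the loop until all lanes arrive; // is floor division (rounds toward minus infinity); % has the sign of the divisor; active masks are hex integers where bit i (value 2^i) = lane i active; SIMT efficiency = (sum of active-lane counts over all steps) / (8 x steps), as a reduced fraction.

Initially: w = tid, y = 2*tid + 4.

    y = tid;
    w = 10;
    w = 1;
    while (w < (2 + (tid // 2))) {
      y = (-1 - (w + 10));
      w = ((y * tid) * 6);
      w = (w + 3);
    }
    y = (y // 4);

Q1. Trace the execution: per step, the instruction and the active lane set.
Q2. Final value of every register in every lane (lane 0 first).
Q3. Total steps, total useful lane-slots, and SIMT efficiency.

step 0: y <- tid                     0xff
step 1: w <- 10                      0xff
step 2: w <- 1                       0xff
step 3: eval (w < (2 + (tid // 2)))  0xff
step 4: y <- (-1 - (w + 10))         0xff
step 5: w <- ((y * tid) * 6)         0xff
step 6: w <- (w + 3)                 0xff
step 7: eval (w < (2 + (tid // 2)))  0xff
step 8: y <- (-1 - (w + 10))         0xfe
step 9: w <- ((y * tid) * 6)         0xfe
step 10: w <- (w + 3)                 0xfe
step 11: eval (w < (2 + (tid // 2)))  0xfe
step 12: y <- (y // 4)                0xff

Answer: 13 steps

w: 3,351,1563,3639,6579,10383,15051,20583
y: -3,14,32,50,68,86,104,122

steps = 13; useful = 100; efficiency = 100/104 = 25/26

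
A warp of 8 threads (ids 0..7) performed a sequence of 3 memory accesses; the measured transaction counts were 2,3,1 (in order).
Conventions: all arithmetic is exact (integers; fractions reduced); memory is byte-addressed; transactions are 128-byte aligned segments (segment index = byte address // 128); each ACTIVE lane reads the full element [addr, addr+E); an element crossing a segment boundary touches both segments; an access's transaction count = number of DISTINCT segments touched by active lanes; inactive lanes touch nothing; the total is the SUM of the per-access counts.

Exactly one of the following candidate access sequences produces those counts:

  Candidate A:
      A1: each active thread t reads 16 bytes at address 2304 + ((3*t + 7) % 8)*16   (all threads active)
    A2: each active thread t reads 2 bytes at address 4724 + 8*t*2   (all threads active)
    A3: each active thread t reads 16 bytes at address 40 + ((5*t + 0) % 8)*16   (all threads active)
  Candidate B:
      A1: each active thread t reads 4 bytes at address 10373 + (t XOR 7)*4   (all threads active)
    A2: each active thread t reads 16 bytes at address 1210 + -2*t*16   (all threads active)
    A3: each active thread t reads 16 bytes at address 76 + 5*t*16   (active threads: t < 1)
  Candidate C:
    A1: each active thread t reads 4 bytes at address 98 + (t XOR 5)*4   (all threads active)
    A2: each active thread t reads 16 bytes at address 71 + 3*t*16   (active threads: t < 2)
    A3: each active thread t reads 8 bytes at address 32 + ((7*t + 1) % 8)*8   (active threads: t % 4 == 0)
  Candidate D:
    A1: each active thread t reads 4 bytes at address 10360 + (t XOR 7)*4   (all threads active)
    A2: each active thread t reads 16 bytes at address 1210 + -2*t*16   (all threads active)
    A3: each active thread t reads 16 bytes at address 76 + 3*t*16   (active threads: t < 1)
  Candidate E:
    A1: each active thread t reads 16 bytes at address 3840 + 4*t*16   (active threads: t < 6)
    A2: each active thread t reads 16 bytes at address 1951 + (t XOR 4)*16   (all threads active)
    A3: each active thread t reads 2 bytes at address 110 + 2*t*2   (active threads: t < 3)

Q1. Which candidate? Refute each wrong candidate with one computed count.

A: A1 gives 1 transaction, not 2
B: A1 gives 1 transaction, not 2
C: A2 gives 2 transactions, not 3
E: A1 gives 3 transactions, not 2
D: all counts match (2,3,1)

Answer: D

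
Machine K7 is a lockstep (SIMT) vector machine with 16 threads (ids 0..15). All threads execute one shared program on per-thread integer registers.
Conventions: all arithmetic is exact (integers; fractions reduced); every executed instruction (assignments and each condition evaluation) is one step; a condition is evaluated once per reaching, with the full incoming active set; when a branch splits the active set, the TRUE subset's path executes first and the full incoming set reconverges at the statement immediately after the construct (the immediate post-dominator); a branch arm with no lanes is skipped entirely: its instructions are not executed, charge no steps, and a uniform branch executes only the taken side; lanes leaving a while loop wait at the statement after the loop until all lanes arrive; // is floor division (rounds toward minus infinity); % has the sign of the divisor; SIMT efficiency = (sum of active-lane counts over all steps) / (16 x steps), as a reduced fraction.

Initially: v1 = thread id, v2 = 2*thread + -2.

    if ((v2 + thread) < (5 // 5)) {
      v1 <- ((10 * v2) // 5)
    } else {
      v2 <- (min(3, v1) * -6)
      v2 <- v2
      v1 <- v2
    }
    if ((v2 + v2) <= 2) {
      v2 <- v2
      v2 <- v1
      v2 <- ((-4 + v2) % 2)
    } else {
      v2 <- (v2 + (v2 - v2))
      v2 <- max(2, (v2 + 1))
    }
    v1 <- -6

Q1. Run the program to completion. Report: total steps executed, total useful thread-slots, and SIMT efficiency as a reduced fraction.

Answer: 10 steps, 142 useful, 71/80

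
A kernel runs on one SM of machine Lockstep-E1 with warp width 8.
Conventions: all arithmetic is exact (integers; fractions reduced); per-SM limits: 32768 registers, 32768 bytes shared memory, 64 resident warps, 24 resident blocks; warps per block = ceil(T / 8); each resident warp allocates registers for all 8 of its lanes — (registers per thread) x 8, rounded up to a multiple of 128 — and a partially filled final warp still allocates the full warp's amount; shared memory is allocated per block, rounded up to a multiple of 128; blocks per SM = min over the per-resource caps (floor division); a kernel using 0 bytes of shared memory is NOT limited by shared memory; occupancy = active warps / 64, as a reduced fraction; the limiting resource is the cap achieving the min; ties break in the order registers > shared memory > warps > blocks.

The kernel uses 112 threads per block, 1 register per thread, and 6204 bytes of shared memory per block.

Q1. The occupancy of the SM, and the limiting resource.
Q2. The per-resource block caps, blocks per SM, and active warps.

Answer: occupancy 7/8, limited by warps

registers: 18 blocks
shared memory: 5 blocks
warps: 4 blocks
blocks: 24 blocks

Answer: 4 blocks, 56 active warps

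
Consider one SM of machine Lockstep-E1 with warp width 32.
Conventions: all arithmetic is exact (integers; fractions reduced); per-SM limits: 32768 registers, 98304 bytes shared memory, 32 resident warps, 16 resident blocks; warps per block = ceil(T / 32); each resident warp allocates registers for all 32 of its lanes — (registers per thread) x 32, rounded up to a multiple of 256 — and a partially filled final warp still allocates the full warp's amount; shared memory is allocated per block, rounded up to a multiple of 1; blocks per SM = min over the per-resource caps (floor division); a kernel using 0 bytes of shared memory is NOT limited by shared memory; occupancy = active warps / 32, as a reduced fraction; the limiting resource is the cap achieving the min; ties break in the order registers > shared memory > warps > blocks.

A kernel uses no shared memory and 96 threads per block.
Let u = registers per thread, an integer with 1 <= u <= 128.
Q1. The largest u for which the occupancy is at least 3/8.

Answer: u = 80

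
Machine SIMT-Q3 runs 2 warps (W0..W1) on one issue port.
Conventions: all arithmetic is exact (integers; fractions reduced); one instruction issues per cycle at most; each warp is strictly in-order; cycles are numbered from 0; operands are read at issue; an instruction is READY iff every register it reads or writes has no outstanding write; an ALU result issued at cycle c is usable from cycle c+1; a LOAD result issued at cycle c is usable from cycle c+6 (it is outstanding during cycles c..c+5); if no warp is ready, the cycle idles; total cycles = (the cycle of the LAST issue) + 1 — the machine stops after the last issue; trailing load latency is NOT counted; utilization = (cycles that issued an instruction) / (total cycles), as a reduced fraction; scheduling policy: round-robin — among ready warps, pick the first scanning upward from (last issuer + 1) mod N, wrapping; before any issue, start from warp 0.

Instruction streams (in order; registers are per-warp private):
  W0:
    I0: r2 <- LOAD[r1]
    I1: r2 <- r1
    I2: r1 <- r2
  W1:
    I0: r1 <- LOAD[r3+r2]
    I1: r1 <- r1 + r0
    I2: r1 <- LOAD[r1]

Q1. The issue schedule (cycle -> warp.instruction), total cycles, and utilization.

cycle 0: W0.I0
cycle 1: W1.I0
cycle 2: idle
cycle 3: idle
cycle 4: idle
cycle 5: idle
cycle 6: W0.I1
cycle 7: W1.I1
cycle 8: W0.I2
cycle 9: W1.I2

Answer: 10 cycles, utilization 3/5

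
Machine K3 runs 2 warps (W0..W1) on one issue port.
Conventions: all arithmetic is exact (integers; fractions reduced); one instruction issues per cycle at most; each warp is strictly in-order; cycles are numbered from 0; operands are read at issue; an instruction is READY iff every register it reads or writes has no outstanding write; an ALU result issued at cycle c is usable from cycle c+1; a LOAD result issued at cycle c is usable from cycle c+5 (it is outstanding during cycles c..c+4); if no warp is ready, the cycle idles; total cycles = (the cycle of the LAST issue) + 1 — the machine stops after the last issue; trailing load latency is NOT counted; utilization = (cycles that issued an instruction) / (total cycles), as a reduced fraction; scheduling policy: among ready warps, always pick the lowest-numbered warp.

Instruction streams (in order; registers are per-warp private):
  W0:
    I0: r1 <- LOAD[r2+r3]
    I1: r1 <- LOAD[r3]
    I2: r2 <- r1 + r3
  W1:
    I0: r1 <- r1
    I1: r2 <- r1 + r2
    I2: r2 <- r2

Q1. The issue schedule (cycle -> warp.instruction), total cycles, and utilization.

cycle 0: W0.I0
cycle 1: W1.I0
cycle 2: W1.I1
cycle 3: W1.I2
cycle 4: idle
cycle 5: W0.I1
cycle 6: idle
cycle 7: idle
cycle 8: idle
cycle 9: idle
cycle 10: W0.I2

Answer: 11 cycles, utilization 6/11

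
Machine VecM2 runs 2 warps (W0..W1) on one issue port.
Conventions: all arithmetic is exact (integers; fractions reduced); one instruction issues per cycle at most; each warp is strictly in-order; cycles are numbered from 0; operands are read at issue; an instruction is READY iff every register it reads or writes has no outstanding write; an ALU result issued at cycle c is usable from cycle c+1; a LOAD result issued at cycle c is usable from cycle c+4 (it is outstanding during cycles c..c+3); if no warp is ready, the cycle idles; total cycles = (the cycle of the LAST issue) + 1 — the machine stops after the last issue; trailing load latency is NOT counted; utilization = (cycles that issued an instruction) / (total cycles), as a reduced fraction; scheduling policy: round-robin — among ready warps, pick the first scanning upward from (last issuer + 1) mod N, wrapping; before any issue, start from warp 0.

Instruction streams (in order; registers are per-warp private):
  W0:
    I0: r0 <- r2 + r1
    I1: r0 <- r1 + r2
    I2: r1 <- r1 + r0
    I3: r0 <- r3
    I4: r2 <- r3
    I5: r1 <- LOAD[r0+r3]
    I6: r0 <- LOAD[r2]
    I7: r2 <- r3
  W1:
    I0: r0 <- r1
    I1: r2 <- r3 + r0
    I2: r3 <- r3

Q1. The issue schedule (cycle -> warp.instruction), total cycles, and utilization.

cycle 0: W0.I0
cycle 1: W1.I0
cycle 2: W0.I1
cycle 3: W1.I1
cycle 4: W0.I2
cycle 5: W1.I2
cycle 6: W0.I3
cycle 7: W0.I4
cycle 8: W0.I5
cycle 9: W0.I6
cycle 10: W0.I7

Answer: 11 cycles, utilization 1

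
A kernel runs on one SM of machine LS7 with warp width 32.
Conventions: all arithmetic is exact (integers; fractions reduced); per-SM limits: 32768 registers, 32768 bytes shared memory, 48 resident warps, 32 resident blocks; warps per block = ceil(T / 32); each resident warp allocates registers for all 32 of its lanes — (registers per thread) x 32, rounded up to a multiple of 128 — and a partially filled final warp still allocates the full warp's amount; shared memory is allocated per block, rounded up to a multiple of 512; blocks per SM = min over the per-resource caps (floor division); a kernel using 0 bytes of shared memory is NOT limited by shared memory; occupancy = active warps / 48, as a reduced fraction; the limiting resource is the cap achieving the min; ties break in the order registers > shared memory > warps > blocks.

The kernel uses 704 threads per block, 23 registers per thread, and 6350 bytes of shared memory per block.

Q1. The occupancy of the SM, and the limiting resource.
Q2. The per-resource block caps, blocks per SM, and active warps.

Answer: occupancy 11/24, limited by registers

registers: 1 block
shared memory: 4 blocks
warps: 2 blocks
blocks: 32 blocks

Answer: 1 block, 22 active warps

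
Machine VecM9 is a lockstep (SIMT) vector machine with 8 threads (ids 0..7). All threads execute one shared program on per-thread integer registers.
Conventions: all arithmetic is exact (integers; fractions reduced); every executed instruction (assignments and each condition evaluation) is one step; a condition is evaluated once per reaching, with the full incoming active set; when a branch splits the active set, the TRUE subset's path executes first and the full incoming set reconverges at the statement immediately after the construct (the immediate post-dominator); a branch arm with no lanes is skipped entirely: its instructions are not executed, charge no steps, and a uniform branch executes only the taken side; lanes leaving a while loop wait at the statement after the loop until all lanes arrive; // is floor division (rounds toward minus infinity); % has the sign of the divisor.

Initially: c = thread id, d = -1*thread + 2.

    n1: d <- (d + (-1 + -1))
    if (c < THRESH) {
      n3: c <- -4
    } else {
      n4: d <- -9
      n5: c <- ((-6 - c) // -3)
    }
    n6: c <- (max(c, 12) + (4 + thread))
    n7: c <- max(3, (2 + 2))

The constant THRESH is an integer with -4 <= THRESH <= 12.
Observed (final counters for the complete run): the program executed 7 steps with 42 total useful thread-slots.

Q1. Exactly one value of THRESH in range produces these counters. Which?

Answer: THRESH = 6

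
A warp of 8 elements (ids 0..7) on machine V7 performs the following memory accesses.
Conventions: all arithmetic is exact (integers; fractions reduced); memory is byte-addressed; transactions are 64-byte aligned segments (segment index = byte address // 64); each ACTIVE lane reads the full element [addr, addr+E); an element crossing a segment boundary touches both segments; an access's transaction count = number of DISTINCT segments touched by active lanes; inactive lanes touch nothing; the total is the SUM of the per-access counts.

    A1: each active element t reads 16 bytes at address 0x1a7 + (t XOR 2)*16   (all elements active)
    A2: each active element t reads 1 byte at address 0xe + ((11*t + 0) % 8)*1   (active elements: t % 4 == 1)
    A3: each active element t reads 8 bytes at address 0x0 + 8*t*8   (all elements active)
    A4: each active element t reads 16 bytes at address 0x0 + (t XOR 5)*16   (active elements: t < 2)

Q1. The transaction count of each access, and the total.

A1: 3 transactions
A2: 1 transaction
A3: 8 transactions
A4: 1 transaction

Answer: 3,1,8,1; total 13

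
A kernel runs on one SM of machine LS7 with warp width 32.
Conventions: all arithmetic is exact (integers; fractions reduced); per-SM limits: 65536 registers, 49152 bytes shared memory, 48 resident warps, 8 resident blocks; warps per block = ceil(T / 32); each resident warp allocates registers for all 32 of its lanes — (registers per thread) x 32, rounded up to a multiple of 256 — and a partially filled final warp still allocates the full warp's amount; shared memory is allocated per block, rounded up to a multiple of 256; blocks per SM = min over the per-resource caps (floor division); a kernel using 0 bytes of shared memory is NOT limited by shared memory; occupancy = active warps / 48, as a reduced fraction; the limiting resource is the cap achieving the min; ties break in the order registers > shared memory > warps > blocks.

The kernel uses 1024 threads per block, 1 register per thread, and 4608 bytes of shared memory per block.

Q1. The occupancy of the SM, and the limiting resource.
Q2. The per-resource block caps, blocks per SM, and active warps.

Answer: occupancy 2/3, limited by warps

registers: 8 blocks
shared memory: 10 blocks
warps: 1 block
blocks: 8 blocks

Answer: 1 block, 32 active warps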